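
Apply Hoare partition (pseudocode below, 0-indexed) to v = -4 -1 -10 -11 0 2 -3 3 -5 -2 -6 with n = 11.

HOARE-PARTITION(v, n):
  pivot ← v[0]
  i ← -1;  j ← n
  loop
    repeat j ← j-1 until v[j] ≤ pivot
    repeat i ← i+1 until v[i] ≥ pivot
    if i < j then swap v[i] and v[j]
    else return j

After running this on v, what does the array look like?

-6 -5 -10 -11 0 2 -3 3 -1 -2 -4

pivot = v[0] = -4; i = -1, j = 11
j→10 (v[10]=-6≤-4), i→0 (v[0]=-4≥-4); i<j, swap → -6 -1 -10 -11 0 2 -3 3 -5 -2 -4
j→8 (v[8]=-5≤-4), i→1 (v[1]=-1≥-4); i<j, swap → -6 -5 -10 -11 0 2 -3 3 -1 -2 -4
j→3, i→4; i≥j, return j=3. v = -6 -5 -10 -11 0 2 -3 3 -1 -2 -4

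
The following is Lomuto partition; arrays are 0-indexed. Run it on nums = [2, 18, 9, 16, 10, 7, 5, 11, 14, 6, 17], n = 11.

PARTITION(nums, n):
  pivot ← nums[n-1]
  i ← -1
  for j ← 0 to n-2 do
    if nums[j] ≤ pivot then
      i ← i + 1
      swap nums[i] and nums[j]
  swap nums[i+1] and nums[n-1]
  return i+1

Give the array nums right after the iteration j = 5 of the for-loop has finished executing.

pivot = nums[10] = 17; i = -1
j=0: nums[0]=2 ≤ 17 → i=0, swap nums[0],nums[0] (no change) → [2, 18, 9, 16, 10, 7, 5, 11, 14, 6, 17]
j=1: nums[1]=18 > 17 → no swap
j=2: nums[2]=9 ≤ 17 → i=1, swap nums[1],nums[2] → [2, 9, 18, 16, 10, 7, 5, 11, 14, 6, 17]
j=3: nums[3]=16 ≤ 17 → i=2, swap nums[2],nums[3] → [2, 9, 16, 18, 10, 7, 5, 11, 14, 6, 17]
j=4: nums[4]=10 ≤ 17 → i=3, swap nums[3],nums[4] → [2, 9, 16, 10, 18, 7, 5, 11, 14, 6, 17]
j=5: nums[5]=7 ≤ 17 → i=4, swap nums[4],nums[5] → [2, 9, 16, 10, 7, 18, 5, 11, 14, 6, 17]
(after j=5) nums = [2, 9, 16, 10, 7, 18, 5, 11, 14, 6, 17]

[2, 9, 16, 10, 7, 18, 5, 11, 14, 6, 17]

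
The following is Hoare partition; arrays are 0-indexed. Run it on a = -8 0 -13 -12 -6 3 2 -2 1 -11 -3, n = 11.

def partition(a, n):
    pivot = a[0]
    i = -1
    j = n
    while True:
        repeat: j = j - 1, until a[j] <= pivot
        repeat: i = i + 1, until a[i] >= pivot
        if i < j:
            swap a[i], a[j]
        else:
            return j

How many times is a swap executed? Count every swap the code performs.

pivot=-8
j stops at 9 (-11), i stops at 0 (-8); swap ⇒ -11 0 -13 -12 -6 3 2 -2 1 -8 -3
j stops at 3 (-12), i stops at 1 (0); swap ⇒ -11 -12 -13 0 -6 3 2 -2 1 -8 -3
j stops at 2, i stops at 3; i≥j ⇒ return 2. a=-11 -12 -13 0 -6 3 2 -2 1 -8 -3

2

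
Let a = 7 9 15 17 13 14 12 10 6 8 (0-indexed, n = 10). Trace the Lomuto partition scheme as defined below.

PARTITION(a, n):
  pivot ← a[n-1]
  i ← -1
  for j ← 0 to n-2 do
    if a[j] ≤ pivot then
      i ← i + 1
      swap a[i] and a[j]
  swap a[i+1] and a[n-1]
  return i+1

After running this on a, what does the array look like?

7 6 8 17 13 14 12 10 9 15

pivot=8, i=-1
j=0: 7≤8, i=0, swap(0,0) ⇒ 7 9 15 17 13 14 12 10 6 8
j=1: 9>8, skip
j=2: 15>8, skip
j=3: 17>8, skip
j=4: 13>8, skip
j=5: 14>8, skip
j=6: 12>8, skip
j=7: 10>8, skip
j=8: 6≤8, i=1, swap(1,8) ⇒ 7 6 15 17 13 14 12 10 9 8
swap(2,9) ⇒ 7 6 8 17 13 14 12 10 9 15; return 2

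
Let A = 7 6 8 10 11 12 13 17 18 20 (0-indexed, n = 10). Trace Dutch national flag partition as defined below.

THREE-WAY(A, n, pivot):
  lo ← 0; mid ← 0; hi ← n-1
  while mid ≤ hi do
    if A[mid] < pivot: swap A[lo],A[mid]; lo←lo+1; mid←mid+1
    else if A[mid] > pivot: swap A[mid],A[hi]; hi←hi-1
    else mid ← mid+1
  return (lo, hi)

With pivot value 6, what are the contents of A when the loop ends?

lo=0 mid=0 hi=9
7>6: swap(0,9), hi=8 ⇒ 20 6 8 10 11 12 13 17 18 7
20>6: swap(0,8), hi=7 ⇒ 18 6 8 10 11 12 13 17 20 7
18>6: swap(0,7), hi=6 ⇒ 17 6 8 10 11 12 13 18 20 7
17>6: swap(0,6), hi=5 ⇒ 13 6 8 10 11 12 17 18 20 7
13>6: swap(0,5), hi=4 ⇒ 12 6 8 10 11 13 17 18 20 7
12>6: swap(0,4), hi=3 ⇒ 11 6 8 10 12 13 17 18 20 7
11>6: swap(0,3), hi=2 ⇒ 10 6 8 11 12 13 17 18 20 7
10>6: swap(0,2), hi=1 ⇒ 8 6 10 11 12 13 17 18 20 7
8>6: swap(0,1), hi=0 ⇒ 6 8 10 11 12 13 17 18 20 7
6=6: mid=1
done. lo=0 hi=0; A=6 8 10 11 12 13 17 18 20 7

6 8 10 11 12 13 17 18 20 7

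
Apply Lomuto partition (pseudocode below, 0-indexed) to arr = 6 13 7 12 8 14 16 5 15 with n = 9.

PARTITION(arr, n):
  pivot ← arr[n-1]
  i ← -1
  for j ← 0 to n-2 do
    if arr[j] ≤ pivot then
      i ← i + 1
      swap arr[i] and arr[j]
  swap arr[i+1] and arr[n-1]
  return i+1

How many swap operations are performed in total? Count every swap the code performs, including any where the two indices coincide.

8

pivot=15, i=-1
j=0: 6≤15, i=0, swap(0,0) ⇒ 6 13 7 12 8 14 16 5 15
j=1: 13≤15, i=1, swap(1,1) ⇒ 6 13 7 12 8 14 16 5 15
j=2: 7≤15, i=2, swap(2,2) ⇒ 6 13 7 12 8 14 16 5 15
j=3: 12≤15, i=3, swap(3,3) ⇒ 6 13 7 12 8 14 16 5 15
j=4: 8≤15, i=4, swap(4,4) ⇒ 6 13 7 12 8 14 16 5 15
j=5: 14≤15, i=5, swap(5,5) ⇒ 6 13 7 12 8 14 16 5 15
j=6: 16>15, skip
j=7: 5≤15, i=6, swap(6,7) ⇒ 6 13 7 12 8 14 5 16 15
swap(7,8) ⇒ 6 13 7 12 8 14 5 15 16; return 7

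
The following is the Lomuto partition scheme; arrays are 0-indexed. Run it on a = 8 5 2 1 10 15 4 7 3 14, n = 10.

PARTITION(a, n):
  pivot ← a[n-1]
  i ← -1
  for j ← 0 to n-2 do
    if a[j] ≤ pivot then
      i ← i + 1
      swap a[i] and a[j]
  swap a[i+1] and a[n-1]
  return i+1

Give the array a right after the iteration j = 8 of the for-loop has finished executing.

8 5 2 1 10 4 7 3 15 14

pivot=14, i=-1
j=0: 8≤14, i=0, swap(0,0) ⇒ 8 5 2 1 10 15 4 7 3 14
j=1: 5≤14, i=1, swap(1,1) ⇒ 8 5 2 1 10 15 4 7 3 14
j=2: 2≤14, i=2, swap(2,2) ⇒ 8 5 2 1 10 15 4 7 3 14
j=3: 1≤14, i=3, swap(3,3) ⇒ 8 5 2 1 10 15 4 7 3 14
j=4: 10≤14, i=4, swap(4,4) ⇒ 8 5 2 1 10 15 4 7 3 14
j=5: 15>14, skip
j=6: 4≤14, i=5, swap(5,6) ⇒ 8 5 2 1 10 4 15 7 3 14
j=7: 7≤14, i=6, swap(6,7) ⇒ 8 5 2 1 10 4 7 15 3 14
j=8: 3≤14, i=7, swap(7,8) ⇒ 8 5 2 1 10 4 7 3 15 14
(after j=8) a = 8 5 2 1 10 4 7 3 15 14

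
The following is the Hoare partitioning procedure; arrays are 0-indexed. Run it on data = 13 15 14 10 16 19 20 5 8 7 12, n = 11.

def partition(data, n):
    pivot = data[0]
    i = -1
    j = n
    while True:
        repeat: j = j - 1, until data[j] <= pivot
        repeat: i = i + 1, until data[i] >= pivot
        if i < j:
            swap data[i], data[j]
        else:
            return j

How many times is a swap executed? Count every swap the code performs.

pivot=13
j stops at 10 (12), i stops at 0 (13); swap ⇒ 12 15 14 10 16 19 20 5 8 7 13
j stops at 9 (7), i stops at 1 (15); swap ⇒ 12 7 14 10 16 19 20 5 8 15 13
j stops at 8 (8), i stops at 2 (14); swap ⇒ 12 7 8 10 16 19 20 5 14 15 13
j stops at 7 (5), i stops at 4 (16); swap ⇒ 12 7 8 10 5 19 20 16 14 15 13
j stops at 4, i stops at 5; i≥j ⇒ return 4. data=12 7 8 10 5 19 20 16 14 15 13

4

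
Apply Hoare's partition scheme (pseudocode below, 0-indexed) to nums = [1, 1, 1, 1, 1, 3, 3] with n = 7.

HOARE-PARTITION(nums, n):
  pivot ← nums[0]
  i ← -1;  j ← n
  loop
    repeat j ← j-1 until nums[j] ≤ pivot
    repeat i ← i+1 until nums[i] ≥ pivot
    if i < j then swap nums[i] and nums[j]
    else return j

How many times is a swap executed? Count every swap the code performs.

2

pivot=1
j stops at 4 (1), i stops at 0 (1); swap ⇒ [1, 1, 1, 1, 1, 3, 3]
j stops at 3 (1), i stops at 1 (1); swap ⇒ [1, 1, 1, 1, 1, 3, 3]
j stops at 2, i stops at 2; i≥j ⇒ return 2. nums=[1, 1, 1, 1, 1, 3, 3]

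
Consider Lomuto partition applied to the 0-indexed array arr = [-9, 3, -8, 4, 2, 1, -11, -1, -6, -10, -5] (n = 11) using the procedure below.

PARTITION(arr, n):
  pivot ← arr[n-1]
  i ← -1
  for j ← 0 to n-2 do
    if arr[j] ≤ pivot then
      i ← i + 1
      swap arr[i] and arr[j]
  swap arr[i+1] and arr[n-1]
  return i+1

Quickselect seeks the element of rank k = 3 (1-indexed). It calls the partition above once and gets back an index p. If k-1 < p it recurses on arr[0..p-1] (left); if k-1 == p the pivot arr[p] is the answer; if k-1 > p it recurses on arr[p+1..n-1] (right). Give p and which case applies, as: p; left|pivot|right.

pivot = arr[10] = -5; i = -1
j=0: arr[0]=-9 ≤ -5 → i=0, swap arr[0],arr[0] (no change) → [-9, 3, -8, 4, 2, 1, -11, -1, -6, -10, -5]
j=1: arr[1]=3 > -5 → no swap
j=2: arr[2]=-8 ≤ -5 → i=1, swap arr[1],arr[2] → [-9, -8, 3, 4, 2, 1, -11, -1, -6, -10, -5]
j=3: arr[3]=4 > -5 → no swap
j=4: arr[4]=2 > -5 → no swap
j=5: arr[5]=1 > -5 → no swap
j=6: arr[6]=-11 ≤ -5 → i=2, swap arr[2],arr[6] → [-9, -8, -11, 4, 2, 1, 3, -1, -6, -10, -5]
j=7: arr[7]=-1 > -5 → no swap
j=8: arr[8]=-6 ≤ -5 → i=3, swap arr[3],arr[8] → [-9, -8, -11, -6, 2, 1, 3, -1, 4, -10, -5]
j=9: arr[9]=-10 ≤ -5 → i=4, swap arr[4],arr[9] → [-9, -8, -11, -6, -10, 1, 3, -1, 4, 2, -5]
final swap arr[5],arr[10] → [-9, -8, -11, -6, -10, -5, 3, -1, 4, 2, 1]; return 5
p = 5; k-1 = 2 < 5 ⇒ left

5; left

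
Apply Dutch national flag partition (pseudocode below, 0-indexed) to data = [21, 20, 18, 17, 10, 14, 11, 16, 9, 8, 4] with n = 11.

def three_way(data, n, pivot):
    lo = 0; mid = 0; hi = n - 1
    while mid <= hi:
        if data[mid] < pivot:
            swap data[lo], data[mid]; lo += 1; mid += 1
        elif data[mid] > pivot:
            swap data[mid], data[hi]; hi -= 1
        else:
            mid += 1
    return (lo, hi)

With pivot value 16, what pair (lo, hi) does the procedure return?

(6, 6)

lo=0 mid=0 hi=10
21>16: swap(0,10), hi=9 ⇒ [4, 20, 18, 17, 10, 14, 11, 16, 9, 8, 21]
4<16: swap(0,0), lo=1 mid=1 ⇒ [4, 20, 18, 17, 10, 14, 11, 16, 9, 8, 21]
20>16: swap(1,9), hi=8 ⇒ [4, 8, 18, 17, 10, 14, 11, 16, 9, 20, 21]
8<16: swap(1,1), lo=2 mid=2 ⇒ [4, 8, 18, 17, 10, 14, 11, 16, 9, 20, 21]
18>16: swap(2,8), hi=7 ⇒ [4, 8, 9, 17, 10, 14, 11, 16, 18, 20, 21]
9<16: swap(2,2), lo=3 mid=3 ⇒ [4, 8, 9, 17, 10, 14, 11, 16, 18, 20, 21]
17>16: swap(3,7), hi=6 ⇒ [4, 8, 9, 16, 10, 14, 11, 17, 18, 20, 21]
16=16: mid=4
10<16: swap(3,4), lo=4 mid=5 ⇒ [4, 8, 9, 10, 16, 14, 11, 17, 18, 20, 21]
14<16: swap(4,5), lo=5 mid=6 ⇒ [4, 8, 9, 10, 14, 16, 11, 17, 18, 20, 21]
11<16: swap(5,6), lo=6 mid=7 ⇒ [4, 8, 9, 10, 14, 11, 16, 17, 18, 20, 21]
done. lo=6 hi=6; data=[4, 8, 9, 10, 14, 11, 16, 17, 18, 20, 21]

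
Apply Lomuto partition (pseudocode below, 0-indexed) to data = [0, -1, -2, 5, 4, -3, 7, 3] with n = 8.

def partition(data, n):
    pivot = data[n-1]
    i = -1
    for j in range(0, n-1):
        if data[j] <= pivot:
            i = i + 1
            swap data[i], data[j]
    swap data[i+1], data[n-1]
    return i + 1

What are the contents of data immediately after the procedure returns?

[0, -1, -2, -3, 3, 5, 7, 4]

pivot=3, i=-1
j=0: 0≤3, i=0, swap(0,0) ⇒ [0, -1, -2, 5, 4, -3, 7, 3]
j=1: -1≤3, i=1, swap(1,1) ⇒ [0, -1, -2, 5, 4, -3, 7, 3]
j=2: -2≤3, i=2, swap(2,2) ⇒ [0, -1, -2, 5, 4, -3, 7, 3]
j=3: 5>3, skip
j=4: 4>3, skip
j=5: -3≤3, i=3, swap(3,5) ⇒ [0, -1, -2, -3, 4, 5, 7, 3]
j=6: 7>3, skip
swap(4,7) ⇒ [0, -1, -2, -3, 3, 5, 7, 4]; return 4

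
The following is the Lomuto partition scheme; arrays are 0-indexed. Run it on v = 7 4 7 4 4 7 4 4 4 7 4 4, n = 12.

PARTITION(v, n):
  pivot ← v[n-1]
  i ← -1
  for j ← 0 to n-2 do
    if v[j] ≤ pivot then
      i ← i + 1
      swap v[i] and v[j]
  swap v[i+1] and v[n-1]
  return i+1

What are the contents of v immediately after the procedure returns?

4 4 4 4 4 4 4 4 7 7 7 7

pivot=4, i=-1
j=0: 7>4, skip
j=1: 4≤4, i=0, swap(0,1) ⇒ 4 7 7 4 4 7 4 4 4 7 4 4
j=2: 7>4, skip
j=3: 4≤4, i=1, swap(1,3) ⇒ 4 4 7 7 4 7 4 4 4 7 4 4
j=4: 4≤4, i=2, swap(2,4) ⇒ 4 4 4 7 7 7 4 4 4 7 4 4
j=5: 7>4, skip
j=6: 4≤4, i=3, swap(3,6) ⇒ 4 4 4 4 7 7 7 4 4 7 4 4
j=7: 4≤4, i=4, swap(4,7) ⇒ 4 4 4 4 4 7 7 7 4 7 4 4
j=8: 4≤4, i=5, swap(5,8) ⇒ 4 4 4 4 4 4 7 7 7 7 4 4
j=9: 7>4, skip
j=10: 4≤4, i=6, swap(6,10) ⇒ 4 4 4 4 4 4 4 7 7 7 7 4
swap(7,11) ⇒ 4 4 4 4 4 4 4 4 7 7 7 7; return 7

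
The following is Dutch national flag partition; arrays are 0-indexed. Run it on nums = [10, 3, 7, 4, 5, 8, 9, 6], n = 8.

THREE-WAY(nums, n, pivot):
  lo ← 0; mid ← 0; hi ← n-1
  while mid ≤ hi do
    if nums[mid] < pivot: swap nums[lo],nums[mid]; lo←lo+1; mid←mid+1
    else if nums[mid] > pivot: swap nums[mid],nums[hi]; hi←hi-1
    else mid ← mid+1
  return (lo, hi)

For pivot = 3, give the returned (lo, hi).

(0, 0)

lo=0 mid=0 hi=7
10>3: swap(0,7), hi=6 ⇒ [6, 3, 7, 4, 5, 8, 9, 10]
6>3: swap(0,6), hi=5 ⇒ [9, 3, 7, 4, 5, 8, 6, 10]
9>3: swap(0,5), hi=4 ⇒ [8, 3, 7, 4, 5, 9, 6, 10]
8>3: swap(0,4), hi=3 ⇒ [5, 3, 7, 4, 8, 9, 6, 10]
5>3: swap(0,3), hi=2 ⇒ [4, 3, 7, 5, 8, 9, 6, 10]
4>3: swap(0,2), hi=1 ⇒ [7, 3, 4, 5, 8, 9, 6, 10]
7>3: swap(0,1), hi=0 ⇒ [3, 7, 4, 5, 8, 9, 6, 10]
3=3: mid=1
done. lo=0 hi=0; nums=[3, 7, 4, 5, 8, 9, 6, 10]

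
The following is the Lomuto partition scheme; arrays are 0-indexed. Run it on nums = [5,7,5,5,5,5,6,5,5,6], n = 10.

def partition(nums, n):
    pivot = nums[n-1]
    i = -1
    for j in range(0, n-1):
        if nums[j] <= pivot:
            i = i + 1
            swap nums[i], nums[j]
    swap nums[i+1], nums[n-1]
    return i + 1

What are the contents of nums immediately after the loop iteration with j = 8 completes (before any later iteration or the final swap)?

[5,5,5,5,5,6,5,5,7,6]

pivot=6, i=-1
j=0: 5≤6, i=0, swap(0,0) ⇒ [5,7,5,5,5,5,6,5,5,6]
j=1: 7>6, skip
j=2: 5≤6, i=1, swap(1,2) ⇒ [5,5,7,5,5,5,6,5,5,6]
j=3: 5≤6, i=2, swap(2,3) ⇒ [5,5,5,7,5,5,6,5,5,6]
j=4: 5≤6, i=3, swap(3,4) ⇒ [5,5,5,5,7,5,6,5,5,6]
j=5: 5≤6, i=4, swap(4,5) ⇒ [5,5,5,5,5,7,6,5,5,6]
j=6: 6≤6, i=5, swap(5,6) ⇒ [5,5,5,5,5,6,7,5,5,6]
j=7: 5≤6, i=6, swap(6,7) ⇒ [5,5,5,5,5,6,5,7,5,6]
j=8: 5≤6, i=7, swap(7,8) ⇒ [5,5,5,5,5,6,5,5,7,6]
(after j=8) nums = [5,5,5,5,5,6,5,5,7,6]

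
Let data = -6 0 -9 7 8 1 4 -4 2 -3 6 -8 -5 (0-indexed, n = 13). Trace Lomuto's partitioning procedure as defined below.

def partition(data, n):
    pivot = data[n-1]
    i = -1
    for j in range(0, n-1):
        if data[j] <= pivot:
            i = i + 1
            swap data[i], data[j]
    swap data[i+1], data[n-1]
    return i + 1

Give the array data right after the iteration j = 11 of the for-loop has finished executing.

-6 -9 -8 7 8 1 4 -4 2 -3 6 0 -5

pivot = data[12] = -5; i = -1
j=0: data[0]=-6 ≤ -5 → i=0, swap data[0],data[0] (no change) → -6 0 -9 7 8 1 4 -4 2 -3 6 -8 -5
j=1: data[1]=0 > -5 → no swap
j=2: data[2]=-9 ≤ -5 → i=1, swap data[1],data[2] → -6 -9 0 7 8 1 4 -4 2 -3 6 -8 -5
j=3: data[3]=7 > -5 → no swap
j=4: data[4]=8 > -5 → no swap
j=5: data[5]=1 > -5 → no swap
j=6: data[6]=4 > -5 → no swap
j=7: data[7]=-4 > -5 → no swap
j=8: data[8]=2 > -5 → no swap
j=9: data[9]=-3 > -5 → no swap
j=10: data[10]=6 > -5 → no swap
j=11: data[11]=-8 ≤ -5 → i=2, swap data[2],data[11] → -6 -9 -8 7 8 1 4 -4 2 -3 6 0 -5
(after j=11) data = -6 -9 -8 7 8 1 4 -4 2 -3 6 0 -5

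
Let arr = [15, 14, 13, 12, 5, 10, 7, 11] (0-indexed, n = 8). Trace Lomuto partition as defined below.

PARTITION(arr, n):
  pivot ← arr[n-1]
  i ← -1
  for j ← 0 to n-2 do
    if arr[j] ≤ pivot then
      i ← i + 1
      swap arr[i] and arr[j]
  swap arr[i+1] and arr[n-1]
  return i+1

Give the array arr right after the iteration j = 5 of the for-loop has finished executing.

pivot = arr[7] = 11; i = -1
j=0: arr[0]=15 > 11 → no swap
j=1: arr[1]=14 > 11 → no swap
j=2: arr[2]=13 > 11 → no swap
j=3: arr[3]=12 > 11 → no swap
j=4: arr[4]=5 ≤ 11 → i=0, swap arr[0],arr[4] → [5, 14, 13, 12, 15, 10, 7, 11]
j=5: arr[5]=10 ≤ 11 → i=1, swap arr[1],arr[5] → [5, 10, 13, 12, 15, 14, 7, 11]
(after j=5) arr = [5, 10, 13, 12, 15, 14, 7, 11]

[5, 10, 13, 12, 15, 14, 7, 11]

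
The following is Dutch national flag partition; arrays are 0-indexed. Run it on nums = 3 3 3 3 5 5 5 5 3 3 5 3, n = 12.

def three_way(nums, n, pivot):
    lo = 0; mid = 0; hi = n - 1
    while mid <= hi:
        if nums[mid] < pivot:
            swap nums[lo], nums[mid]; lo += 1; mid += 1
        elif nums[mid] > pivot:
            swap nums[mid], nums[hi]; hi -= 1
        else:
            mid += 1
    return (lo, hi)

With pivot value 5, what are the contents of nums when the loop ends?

lo=0 mid=0 hi=11
3<5: swap(0,0), lo=1 mid=1 ⇒ 3 3 3 3 5 5 5 5 3 3 5 3
3<5: swap(1,1), lo=2 mid=2 ⇒ 3 3 3 3 5 5 5 5 3 3 5 3
3<5: swap(2,2), lo=3 mid=3 ⇒ 3 3 3 3 5 5 5 5 3 3 5 3
3<5: swap(3,3), lo=4 mid=4 ⇒ 3 3 3 3 5 5 5 5 3 3 5 3
5=5: mid=5
5=5: mid=6
5=5: mid=7
5=5: mid=8
3<5: swap(4,8), lo=5 mid=9 ⇒ 3 3 3 3 3 5 5 5 5 3 5 3
3<5: swap(5,9), lo=6 mid=10 ⇒ 3 3 3 3 3 3 5 5 5 5 5 3
5=5: mid=11
3<5: swap(6,11), lo=7 mid=12 ⇒ 3 3 3 3 3 3 3 5 5 5 5 5
done. lo=7 hi=11; nums=3 3 3 3 3 3 3 5 5 5 5 5

3 3 3 3 3 3 3 5 5 5 5 5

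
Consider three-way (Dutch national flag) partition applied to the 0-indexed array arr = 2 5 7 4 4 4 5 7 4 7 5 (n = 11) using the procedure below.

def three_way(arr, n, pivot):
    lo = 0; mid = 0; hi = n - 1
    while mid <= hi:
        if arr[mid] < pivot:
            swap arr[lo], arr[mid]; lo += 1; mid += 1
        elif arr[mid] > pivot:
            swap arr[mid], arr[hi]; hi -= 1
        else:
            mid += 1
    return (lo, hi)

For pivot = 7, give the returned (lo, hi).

(8, 10)

lo=0 mid=0 hi=10
2<7: swap(0,0), lo=1 mid=1 ⇒ 2 5 7 4 4 4 5 7 4 7 5
5<7: swap(1,1), lo=2 mid=2 ⇒ 2 5 7 4 4 4 5 7 4 7 5
7=7: mid=3
4<7: swap(2,3), lo=3 mid=4 ⇒ 2 5 4 7 4 4 5 7 4 7 5
4<7: swap(3,4), lo=4 mid=5 ⇒ 2 5 4 4 7 4 5 7 4 7 5
4<7: swap(4,5), lo=5 mid=6 ⇒ 2 5 4 4 4 7 5 7 4 7 5
5<7: swap(5,6), lo=6 mid=7 ⇒ 2 5 4 4 4 5 7 7 4 7 5
7=7: mid=8
4<7: swap(6,8), lo=7 mid=9 ⇒ 2 5 4 4 4 5 4 7 7 7 5
7=7: mid=10
5<7: swap(7,10), lo=8 mid=11 ⇒ 2 5 4 4 4 5 4 5 7 7 7
done. lo=8 hi=10; arr=2 5 4 4 4 5 4 5 7 7 7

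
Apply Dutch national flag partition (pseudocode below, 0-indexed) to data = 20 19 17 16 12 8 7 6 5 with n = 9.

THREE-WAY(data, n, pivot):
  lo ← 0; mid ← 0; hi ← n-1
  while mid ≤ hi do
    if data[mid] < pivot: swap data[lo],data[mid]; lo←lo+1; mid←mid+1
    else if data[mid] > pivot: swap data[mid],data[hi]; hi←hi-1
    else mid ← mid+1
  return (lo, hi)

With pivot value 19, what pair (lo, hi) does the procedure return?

(7, 7)

pivot = 19; lo=0, mid=0, hi=8
data[mid]=20>19: swap data[0],data[8]; hi=7 → 5 19 17 16 12 8 7 6 20
data[mid]=5<19: swap data[0],data[0]; lo=1,mid=1 → 5 19 17 16 12 8 7 6 20
data[mid]=19=19: mid=2
data[mid]=17<19: swap data[1],data[2]; lo=2,mid=3 → 5 17 19 16 12 8 7 6 20
data[mid]=16<19: swap data[2],data[3]; lo=3,mid=4 → 5 17 16 19 12 8 7 6 20
data[mid]=12<19: swap data[3],data[4]; lo=4,mid=5 → 5 17 16 12 19 8 7 6 20
data[mid]=8<19: swap data[4],data[5]; lo=5,mid=6 → 5 17 16 12 8 19 7 6 20
data[mid]=7<19: swap data[5],data[6]; lo=6,mid=7 → 5 17 16 12 8 7 19 6 20
data[mid]=6<19: swap data[6],data[7]; lo=7,mid=8 → 5 17 16 12 8 7 6 19 20
end: lo=7, hi=7; data = 5 17 16 12 8 7 6 19 20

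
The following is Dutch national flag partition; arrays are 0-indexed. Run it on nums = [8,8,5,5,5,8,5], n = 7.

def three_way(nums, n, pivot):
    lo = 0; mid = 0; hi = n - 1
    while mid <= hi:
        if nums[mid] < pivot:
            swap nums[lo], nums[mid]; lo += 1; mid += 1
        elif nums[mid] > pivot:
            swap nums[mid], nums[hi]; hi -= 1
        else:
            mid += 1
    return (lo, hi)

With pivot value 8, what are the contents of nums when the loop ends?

[5,5,5,5,8,8,8]

lo=0 mid=0 hi=6
8=8: mid=1
8=8: mid=2
5<8: swap(0,2), lo=1 mid=3 ⇒ [5,8,8,5,5,8,5]
5<8: swap(1,3), lo=2 mid=4 ⇒ [5,5,8,8,5,8,5]
5<8: swap(2,4), lo=3 mid=5 ⇒ [5,5,5,8,8,8,5]
8=8: mid=6
5<8: swap(3,6), lo=4 mid=7 ⇒ [5,5,5,5,8,8,8]
done. lo=4 hi=6; nums=[5,5,5,5,8,8,8]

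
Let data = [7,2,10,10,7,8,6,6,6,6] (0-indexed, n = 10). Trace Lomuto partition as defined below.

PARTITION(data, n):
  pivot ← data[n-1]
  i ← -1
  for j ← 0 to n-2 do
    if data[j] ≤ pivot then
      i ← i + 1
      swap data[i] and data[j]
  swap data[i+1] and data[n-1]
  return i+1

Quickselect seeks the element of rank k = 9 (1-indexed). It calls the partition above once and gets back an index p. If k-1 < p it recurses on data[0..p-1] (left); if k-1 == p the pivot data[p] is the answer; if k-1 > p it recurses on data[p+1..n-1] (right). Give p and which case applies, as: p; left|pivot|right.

4; right

pivot=6, i=-1
j=0: 7>6, skip
j=1: 2≤6, i=0, swap(0,1) ⇒ [2,7,10,10,7,8,6,6,6,6]
j=2: 10>6, skip
j=3: 10>6, skip
j=4: 7>6, skip
j=5: 8>6, skip
j=6: 6≤6, i=1, swap(1,6) ⇒ [2,6,10,10,7,8,7,6,6,6]
j=7: 6≤6, i=2, swap(2,7) ⇒ [2,6,6,10,7,8,7,10,6,6]
j=8: 6≤6, i=3, swap(3,8) ⇒ [2,6,6,6,7,8,7,10,10,6]
swap(4,9) ⇒ [2,6,6,6,6,8,7,10,10,7]; return 4
p = 4; k-1 = 8 > 4 ⇒ right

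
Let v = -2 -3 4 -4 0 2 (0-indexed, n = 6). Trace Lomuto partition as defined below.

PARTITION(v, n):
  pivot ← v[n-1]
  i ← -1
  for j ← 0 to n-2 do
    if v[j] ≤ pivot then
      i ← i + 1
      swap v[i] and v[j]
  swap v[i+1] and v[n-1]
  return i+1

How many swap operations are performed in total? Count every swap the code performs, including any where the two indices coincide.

5

pivot = v[5] = 2; i = -1
j=0: v[0]=-2 ≤ 2 → i=0, swap v[0],v[0] (no change) → -2 -3 4 -4 0 2
j=1: v[1]=-3 ≤ 2 → i=1, swap v[1],v[1] (no change) → -2 -3 4 -4 0 2
j=2: v[2]=4 > 2 → no swap
j=3: v[3]=-4 ≤ 2 → i=2, swap v[2],v[3] → -2 -3 -4 4 0 2
j=4: v[4]=0 ≤ 2 → i=3, swap v[3],v[4] → -2 -3 -4 0 4 2
final swap v[4],v[5] → -2 -3 -4 0 2 4; return 4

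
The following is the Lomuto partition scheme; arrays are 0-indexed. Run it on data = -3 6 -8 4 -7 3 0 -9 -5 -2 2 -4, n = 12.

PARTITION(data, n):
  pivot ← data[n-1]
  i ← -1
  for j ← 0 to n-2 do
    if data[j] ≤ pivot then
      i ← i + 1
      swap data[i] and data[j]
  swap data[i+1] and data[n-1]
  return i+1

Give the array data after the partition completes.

-8 -7 -9 -5 -4 3 0 -3 4 -2 2 6

pivot = data[11] = -4; i = -1
j=0: data[0]=-3 > -4 → no swap
j=1: data[1]=6 > -4 → no swap
j=2: data[2]=-8 ≤ -4 → i=0, swap data[0],data[2] → -8 6 -3 4 -7 3 0 -9 -5 -2 2 -4
j=3: data[3]=4 > -4 → no swap
j=4: data[4]=-7 ≤ -4 → i=1, swap data[1],data[4] → -8 -7 -3 4 6 3 0 -9 -5 -2 2 -4
j=5: data[5]=3 > -4 → no swap
j=6: data[6]=0 > -4 → no swap
j=7: data[7]=-9 ≤ -4 → i=2, swap data[2],data[7] → -8 -7 -9 4 6 3 0 -3 -5 -2 2 -4
j=8: data[8]=-5 ≤ -4 → i=3, swap data[3],data[8] → -8 -7 -9 -5 6 3 0 -3 4 -2 2 -4
j=9: data[9]=-2 > -4 → no swap
j=10: data[10]=2 > -4 → no swap
final swap data[4],data[11] → -8 -7 -9 -5 -4 3 0 -3 4 -2 2 6; return 4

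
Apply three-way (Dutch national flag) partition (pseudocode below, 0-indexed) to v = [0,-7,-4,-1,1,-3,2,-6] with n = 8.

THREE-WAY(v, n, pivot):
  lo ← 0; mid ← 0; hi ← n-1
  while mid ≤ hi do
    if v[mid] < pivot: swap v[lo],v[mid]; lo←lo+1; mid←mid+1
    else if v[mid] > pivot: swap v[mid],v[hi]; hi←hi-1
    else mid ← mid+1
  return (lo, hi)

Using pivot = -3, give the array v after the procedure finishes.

pivot = -3; lo=0, mid=0, hi=7
v[mid]=0>-3: swap v[0],v[7]; hi=6 → [-6,-7,-4,-1,1,-3,2,0]
v[mid]=-6<-3: swap v[0],v[0]; lo=1,mid=1 → [-6,-7,-4,-1,1,-3,2,0]
v[mid]=-7<-3: swap v[1],v[1]; lo=2,mid=2 → [-6,-7,-4,-1,1,-3,2,0]
v[mid]=-4<-3: swap v[2],v[2]; lo=3,mid=3 → [-6,-7,-4,-1,1,-3,2,0]
v[mid]=-1>-3: swap v[3],v[6]; hi=5 → [-6,-7,-4,2,1,-3,-1,0]
v[mid]=2>-3: swap v[3],v[5]; hi=4 → [-6,-7,-4,-3,1,2,-1,0]
v[mid]=-3=-3: mid=4
v[mid]=1>-3: swap v[4],v[4]; hi=3 → [-6,-7,-4,-3,1,2,-1,0]
end: lo=3, hi=3; v = [-6,-7,-4,-3,1,2,-1,0]

[-6,-7,-4,-3,1,2,-1,0]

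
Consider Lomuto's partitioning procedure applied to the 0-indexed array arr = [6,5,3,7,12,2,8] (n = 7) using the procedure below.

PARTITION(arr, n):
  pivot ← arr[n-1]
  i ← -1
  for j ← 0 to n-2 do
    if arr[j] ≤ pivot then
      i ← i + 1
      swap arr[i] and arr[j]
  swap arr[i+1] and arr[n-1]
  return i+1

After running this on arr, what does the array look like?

pivot = arr[6] = 8; i = -1
j=0: arr[0]=6 ≤ 8 → i=0, swap arr[0],arr[0] (no change) → [6,5,3,7,12,2,8]
j=1: arr[1]=5 ≤ 8 → i=1, swap arr[1],arr[1] (no change) → [6,5,3,7,12,2,8]
j=2: arr[2]=3 ≤ 8 → i=2, swap arr[2],arr[2] (no change) → [6,5,3,7,12,2,8]
j=3: arr[3]=7 ≤ 8 → i=3, swap arr[3],arr[3] (no change) → [6,5,3,7,12,2,8]
j=4: arr[4]=12 > 8 → no swap
j=5: arr[5]=2 ≤ 8 → i=4, swap arr[4],arr[5] → [6,5,3,7,2,12,8]
final swap arr[5],arr[6] → [6,5,3,7,2,8,12]; return 5

[6,5,3,7,2,8,12]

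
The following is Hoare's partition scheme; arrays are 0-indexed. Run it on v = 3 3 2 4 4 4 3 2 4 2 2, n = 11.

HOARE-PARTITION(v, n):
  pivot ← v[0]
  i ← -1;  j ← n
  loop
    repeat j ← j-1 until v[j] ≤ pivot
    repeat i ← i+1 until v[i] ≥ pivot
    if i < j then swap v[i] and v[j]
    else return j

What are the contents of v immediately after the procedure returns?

2 2 2 2 3 4 4 4 4 3 3

pivot=3
j stops at 10 (2), i stops at 0 (3); swap ⇒ 2 3 2 4 4 4 3 2 4 2 3
j stops at 9 (2), i stops at 1 (3); swap ⇒ 2 2 2 4 4 4 3 2 4 3 3
j stops at 7 (2), i stops at 3 (4); swap ⇒ 2 2 2 2 4 4 3 4 4 3 3
j stops at 6 (3), i stops at 4 (4); swap ⇒ 2 2 2 2 3 4 4 4 4 3 3
j stops at 4, i stops at 5; i≥j ⇒ return 4. v=2 2 2 2 3 4 4 4 4 3 3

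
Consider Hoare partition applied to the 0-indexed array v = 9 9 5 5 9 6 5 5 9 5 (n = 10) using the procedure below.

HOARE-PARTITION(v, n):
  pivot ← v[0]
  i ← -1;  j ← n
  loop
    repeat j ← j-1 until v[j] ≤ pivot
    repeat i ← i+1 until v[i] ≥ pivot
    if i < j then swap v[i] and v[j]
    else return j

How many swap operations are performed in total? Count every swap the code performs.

3

pivot = v[0] = 9; i = -1, j = 10
j→9 (v[9]=5≤9), i→0 (v[0]=9≥9); i<j, swap → 5 9 5 5 9 6 5 5 9 9
j→8 (v[8]=9≤9), i→1 (v[1]=9≥9); i<j, swap → 5 9 5 5 9 6 5 5 9 9
j→7 (v[7]=5≤9), i→4 (v[4]=9≥9); i<j, swap → 5 9 5 5 5 6 5 9 9 9
j→6, i→7; i≥j, return j=6. v = 5 9 5 5 5 6 5 9 9 9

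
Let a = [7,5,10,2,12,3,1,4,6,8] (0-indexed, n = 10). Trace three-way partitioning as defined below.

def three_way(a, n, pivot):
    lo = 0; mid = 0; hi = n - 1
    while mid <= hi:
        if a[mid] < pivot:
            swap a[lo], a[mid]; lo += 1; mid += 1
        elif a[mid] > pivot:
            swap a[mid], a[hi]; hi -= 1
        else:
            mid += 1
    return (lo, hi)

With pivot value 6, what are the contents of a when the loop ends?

[5,4,2,1,3,6,12,10,8,7]

pivot = 6; lo=0, mid=0, hi=9
a[mid]=7>6: swap a[0],a[9]; hi=8 → [8,5,10,2,12,3,1,4,6,7]
a[mid]=8>6: swap a[0],a[8]; hi=7 → [6,5,10,2,12,3,1,4,8,7]
a[mid]=6=6: mid=1
a[mid]=5<6: swap a[0],a[1]; lo=1,mid=2 → [5,6,10,2,12,3,1,4,8,7]
a[mid]=10>6: swap a[2],a[7]; hi=6 → [5,6,4,2,12,3,1,10,8,7]
a[mid]=4<6: swap a[1],a[2]; lo=2,mid=3 → [5,4,6,2,12,3,1,10,8,7]
a[mid]=2<6: swap a[2],a[3]; lo=3,mid=4 → [5,4,2,6,12,3,1,10,8,7]
a[mid]=12>6: swap a[4],a[6]; hi=5 → [5,4,2,6,1,3,12,10,8,7]
a[mid]=1<6: swap a[3],a[4]; lo=4,mid=5 → [5,4,2,1,6,3,12,10,8,7]
a[mid]=3<6: swap a[4],a[5]; lo=5,mid=6 → [5,4,2,1,3,6,12,10,8,7]
end: lo=5, hi=5; a = [5,4,2,1,3,6,12,10,8,7]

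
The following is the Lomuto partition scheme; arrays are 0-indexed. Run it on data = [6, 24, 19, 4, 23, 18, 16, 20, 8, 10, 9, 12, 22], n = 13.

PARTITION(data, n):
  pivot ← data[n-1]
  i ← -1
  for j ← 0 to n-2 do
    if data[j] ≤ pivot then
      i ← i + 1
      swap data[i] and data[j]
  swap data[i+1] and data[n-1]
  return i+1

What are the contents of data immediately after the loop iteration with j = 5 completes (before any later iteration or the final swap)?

pivot=22, i=-1
j=0: 6≤22, i=0, swap(0,0) ⇒ [6, 24, 19, 4, 23, 18, 16, 20, 8, 10, 9, 12, 22]
j=1: 24>22, skip
j=2: 19≤22, i=1, swap(1,2) ⇒ [6, 19, 24, 4, 23, 18, 16, 20, 8, 10, 9, 12, 22]
j=3: 4≤22, i=2, swap(2,3) ⇒ [6, 19, 4, 24, 23, 18, 16, 20, 8, 10, 9, 12, 22]
j=4: 23>22, skip
j=5: 18≤22, i=3, swap(3,5) ⇒ [6, 19, 4, 18, 23, 24, 16, 20, 8, 10, 9, 12, 22]
(after j=5) data = [6, 19, 4, 18, 23, 24, 16, 20, 8, 10, 9, 12, 22]

[6, 19, 4, 18, 23, 24, 16, 20, 8, 10, 9, 12, 22]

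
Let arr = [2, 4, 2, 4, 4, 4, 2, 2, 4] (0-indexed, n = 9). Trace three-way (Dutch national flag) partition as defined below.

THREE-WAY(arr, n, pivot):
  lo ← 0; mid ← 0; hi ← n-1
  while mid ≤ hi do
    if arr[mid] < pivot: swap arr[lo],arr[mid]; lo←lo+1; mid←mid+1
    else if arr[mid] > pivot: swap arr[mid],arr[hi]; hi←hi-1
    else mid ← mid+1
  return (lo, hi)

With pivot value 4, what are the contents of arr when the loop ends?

pivot = 4; lo=0, mid=0, hi=8
arr[mid]=2<4: swap arr[0],arr[0]; lo=1,mid=1 → [2, 4, 2, 4, 4, 4, 2, 2, 4]
arr[mid]=4=4: mid=2
arr[mid]=2<4: swap arr[1],arr[2]; lo=2,mid=3 → [2, 2, 4, 4, 4, 4, 2, 2, 4]
arr[mid]=4=4: mid=4
arr[mid]=4=4: mid=5
arr[mid]=4=4: mid=6
arr[mid]=2<4: swap arr[2],arr[6]; lo=3,mid=7 → [2, 2, 2, 4, 4, 4, 4, 2, 4]
arr[mid]=2<4: swap arr[3],arr[7]; lo=4,mid=8 → [2, 2, 2, 2, 4, 4, 4, 4, 4]
arr[mid]=4=4: mid=9
end: lo=4, hi=8; arr = [2, 2, 2, 2, 4, 4, 4, 4, 4]

[2, 2, 2, 2, 4, 4, 4, 4, 4]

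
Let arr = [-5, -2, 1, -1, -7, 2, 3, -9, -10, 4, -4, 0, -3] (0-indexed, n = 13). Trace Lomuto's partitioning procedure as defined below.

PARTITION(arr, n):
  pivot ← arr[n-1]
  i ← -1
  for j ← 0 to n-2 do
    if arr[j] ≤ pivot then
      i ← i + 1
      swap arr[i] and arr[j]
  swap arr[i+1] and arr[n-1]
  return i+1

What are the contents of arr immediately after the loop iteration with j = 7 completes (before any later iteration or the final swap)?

[-5, -7, -9, -1, -2, 2, 3, 1, -10, 4, -4, 0, -3]

pivot = arr[12] = -3; i = -1
j=0: arr[0]=-5 ≤ -3 → i=0, swap arr[0],arr[0] (no change) → [-5, -2, 1, -1, -7, 2, 3, -9, -10, 4, -4, 0, -3]
j=1: arr[1]=-2 > -3 → no swap
j=2: arr[2]=1 > -3 → no swap
j=3: arr[3]=-1 > -3 → no swap
j=4: arr[4]=-7 ≤ -3 → i=1, swap arr[1],arr[4] → [-5, -7, 1, -1, -2, 2, 3, -9, -10, 4, -4, 0, -3]
j=5: arr[5]=2 > -3 → no swap
j=6: arr[6]=3 > -3 → no swap
j=7: arr[7]=-9 ≤ -3 → i=2, swap arr[2],arr[7] → [-5, -7, -9, -1, -2, 2, 3, 1, -10, 4, -4, 0, -3]
(after j=7) arr = [-5, -7, -9, -1, -2, 2, 3, 1, -10, 4, -4, 0, -3]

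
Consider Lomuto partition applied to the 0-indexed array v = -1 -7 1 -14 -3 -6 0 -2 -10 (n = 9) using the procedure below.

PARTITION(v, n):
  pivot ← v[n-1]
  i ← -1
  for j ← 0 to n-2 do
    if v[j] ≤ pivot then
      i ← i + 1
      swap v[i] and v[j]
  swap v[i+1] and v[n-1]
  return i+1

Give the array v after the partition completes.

pivot = v[8] = -10; i = -1
j=0: v[0]=-1 > -10 → no swap
j=1: v[1]=-7 > -10 → no swap
j=2: v[2]=1 > -10 → no swap
j=3: v[3]=-14 ≤ -10 → i=0, swap v[0],v[3] → -14 -7 1 -1 -3 -6 0 -2 -10
j=4: v[4]=-3 > -10 → no swap
j=5: v[5]=-6 > -10 → no swap
j=6: v[6]=0 > -10 → no swap
j=7: v[7]=-2 > -10 → no swap
final swap v[1],v[8] → -14 -10 1 -1 -3 -6 0 -2 -7; return 1

-14 -10 1 -1 -3 -6 0 -2 -7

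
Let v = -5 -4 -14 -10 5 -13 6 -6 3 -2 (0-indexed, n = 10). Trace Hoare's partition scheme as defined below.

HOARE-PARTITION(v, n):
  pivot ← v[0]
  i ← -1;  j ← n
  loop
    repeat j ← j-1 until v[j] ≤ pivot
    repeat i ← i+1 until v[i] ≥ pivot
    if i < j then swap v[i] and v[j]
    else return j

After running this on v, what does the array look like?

-6 -13 -14 -10 5 -4 6 -5 3 -2

pivot = v[0] = -5; i = -1, j = 10
j→7 (v[7]=-6≤-5), i→0 (v[0]=-5≥-5); i<j, swap → -6 -4 -14 -10 5 -13 6 -5 3 -2
j→5 (v[5]=-13≤-5), i→1 (v[1]=-4≥-5); i<j, swap → -6 -13 -14 -10 5 -4 6 -5 3 -2
j→3, i→4; i≥j, return j=3. v = -6 -13 -14 -10 5 -4 6 -5 3 -2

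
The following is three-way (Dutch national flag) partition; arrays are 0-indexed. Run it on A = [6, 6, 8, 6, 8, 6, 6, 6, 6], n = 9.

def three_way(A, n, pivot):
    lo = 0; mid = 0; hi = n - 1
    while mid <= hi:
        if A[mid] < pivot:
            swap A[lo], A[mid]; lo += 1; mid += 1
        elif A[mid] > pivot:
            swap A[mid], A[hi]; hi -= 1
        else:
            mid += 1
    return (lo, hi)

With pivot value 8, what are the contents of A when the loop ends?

[6, 6, 6, 6, 6, 6, 6, 8, 8]

pivot = 8; lo=0, mid=0, hi=8
A[mid]=6<8: swap A[0],A[0]; lo=1,mid=1 → [6, 6, 8, 6, 8, 6, 6, 6, 6]
A[mid]=6<8: swap A[1],A[1]; lo=2,mid=2 → [6, 6, 8, 6, 8, 6, 6, 6, 6]
A[mid]=8=8: mid=3
A[mid]=6<8: swap A[2],A[3]; lo=3,mid=4 → [6, 6, 6, 8, 8, 6, 6, 6, 6]
A[mid]=8=8: mid=5
A[mid]=6<8: swap A[3],A[5]; lo=4,mid=6 → [6, 6, 6, 6, 8, 8, 6, 6, 6]
A[mid]=6<8: swap A[4],A[6]; lo=5,mid=7 → [6, 6, 6, 6, 6, 8, 8, 6, 6]
A[mid]=6<8: swap A[5],A[7]; lo=6,mid=8 → [6, 6, 6, 6, 6, 6, 8, 8, 6]
A[mid]=6<8: swap A[6],A[8]; lo=7,mid=9 → [6, 6, 6, 6, 6, 6, 6, 8, 8]
end: lo=7, hi=8; A = [6, 6, 6, 6, 6, 6, 6, 8, 8]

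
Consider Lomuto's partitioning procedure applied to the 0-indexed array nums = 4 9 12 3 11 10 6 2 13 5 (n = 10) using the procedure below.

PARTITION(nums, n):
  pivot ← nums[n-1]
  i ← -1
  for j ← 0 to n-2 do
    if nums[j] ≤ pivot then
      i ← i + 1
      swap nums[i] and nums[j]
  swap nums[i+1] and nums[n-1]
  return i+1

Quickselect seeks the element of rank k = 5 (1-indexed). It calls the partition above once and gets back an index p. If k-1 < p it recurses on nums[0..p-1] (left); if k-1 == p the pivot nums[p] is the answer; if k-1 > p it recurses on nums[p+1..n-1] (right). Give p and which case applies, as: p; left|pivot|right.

3; right

pivot=5, i=-1
j=0: 4≤5, i=0, swap(0,0) ⇒ 4 9 12 3 11 10 6 2 13 5
j=1: 9>5, skip
j=2: 12>5, skip
j=3: 3≤5, i=1, swap(1,3) ⇒ 4 3 12 9 11 10 6 2 13 5
j=4: 11>5, skip
j=5: 10>5, skip
j=6: 6>5, skip
j=7: 2≤5, i=2, swap(2,7) ⇒ 4 3 2 9 11 10 6 12 13 5
j=8: 13>5, skip
swap(3,9) ⇒ 4 3 2 5 11 10 6 12 13 9; return 3
p = 3; k-1 = 4 > 3 ⇒ right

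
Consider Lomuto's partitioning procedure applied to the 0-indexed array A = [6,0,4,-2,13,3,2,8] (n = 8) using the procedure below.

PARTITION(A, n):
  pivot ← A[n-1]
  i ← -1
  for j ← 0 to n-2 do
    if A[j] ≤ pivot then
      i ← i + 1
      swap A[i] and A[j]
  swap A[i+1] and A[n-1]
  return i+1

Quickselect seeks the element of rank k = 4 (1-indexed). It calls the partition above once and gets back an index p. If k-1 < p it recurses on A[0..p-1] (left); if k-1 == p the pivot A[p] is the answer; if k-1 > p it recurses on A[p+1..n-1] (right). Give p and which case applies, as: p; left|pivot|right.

6; left

pivot=8, i=-1
j=0: 6≤8, i=0, swap(0,0) ⇒ [6,0,4,-2,13,3,2,8]
j=1: 0≤8, i=1, swap(1,1) ⇒ [6,0,4,-2,13,3,2,8]
j=2: 4≤8, i=2, swap(2,2) ⇒ [6,0,4,-2,13,3,2,8]
j=3: -2≤8, i=3, swap(3,3) ⇒ [6,0,4,-2,13,3,2,8]
j=4: 13>8, skip
j=5: 3≤8, i=4, swap(4,5) ⇒ [6,0,4,-2,3,13,2,8]
j=6: 2≤8, i=5, swap(5,6) ⇒ [6,0,4,-2,3,2,13,8]
swap(6,7) ⇒ [6,0,4,-2,3,2,8,13]; return 6
p = 6; k-1 = 3 < 6 ⇒ left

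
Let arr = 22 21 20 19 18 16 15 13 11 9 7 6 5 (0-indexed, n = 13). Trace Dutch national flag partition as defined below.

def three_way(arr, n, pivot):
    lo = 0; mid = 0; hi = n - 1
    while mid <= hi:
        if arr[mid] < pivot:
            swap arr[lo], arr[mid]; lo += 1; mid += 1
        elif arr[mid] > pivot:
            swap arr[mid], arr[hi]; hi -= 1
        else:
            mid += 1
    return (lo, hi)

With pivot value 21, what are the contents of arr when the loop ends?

lo=0 mid=0 hi=12
22>21: swap(0,12), hi=11 ⇒ 5 21 20 19 18 16 15 13 11 9 7 6 22
5<21: swap(0,0), lo=1 mid=1 ⇒ 5 21 20 19 18 16 15 13 11 9 7 6 22
21=21: mid=2
20<21: swap(1,2), lo=2 mid=3 ⇒ 5 20 21 19 18 16 15 13 11 9 7 6 22
19<21: swap(2,3), lo=3 mid=4 ⇒ 5 20 19 21 18 16 15 13 11 9 7 6 22
18<21: swap(3,4), lo=4 mid=5 ⇒ 5 20 19 18 21 16 15 13 11 9 7 6 22
16<21: swap(4,5), lo=5 mid=6 ⇒ 5 20 19 18 16 21 15 13 11 9 7 6 22
15<21: swap(5,6), lo=6 mid=7 ⇒ 5 20 19 18 16 15 21 13 11 9 7 6 22
13<21: swap(6,7), lo=7 mid=8 ⇒ 5 20 19 18 16 15 13 21 11 9 7 6 22
11<21: swap(7,8), lo=8 mid=9 ⇒ 5 20 19 18 16 15 13 11 21 9 7 6 22
9<21: swap(8,9), lo=9 mid=10 ⇒ 5 20 19 18 16 15 13 11 9 21 7 6 22
7<21: swap(9,10), lo=10 mid=11 ⇒ 5 20 19 18 16 15 13 11 9 7 21 6 22
6<21: swap(10,11), lo=11 mid=12 ⇒ 5 20 19 18 16 15 13 11 9 7 6 21 22
done. lo=11 hi=11; arr=5 20 19 18 16 15 13 11 9 7 6 21 22

5 20 19 18 16 15 13 11 9 7 6 21 22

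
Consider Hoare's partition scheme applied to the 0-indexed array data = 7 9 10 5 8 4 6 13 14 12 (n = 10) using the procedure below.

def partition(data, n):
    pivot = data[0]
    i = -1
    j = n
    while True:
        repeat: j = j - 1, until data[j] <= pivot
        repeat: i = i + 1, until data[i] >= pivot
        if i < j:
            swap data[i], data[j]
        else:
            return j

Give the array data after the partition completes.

6 4 5 10 8 9 7 13 14 12

pivot = data[0] = 7; i = -1, j = 10
j→6 (data[6]=6≤7), i→0 (data[0]=7≥7); i<j, swap → 6 9 10 5 8 4 7 13 14 12
j→5 (data[5]=4≤7), i→1 (data[1]=9≥7); i<j, swap → 6 4 10 5 8 9 7 13 14 12
j→3 (data[3]=5≤7), i→2 (data[2]=10≥7); i<j, swap → 6 4 5 10 8 9 7 13 14 12
j→2, i→3; i≥j, return j=2. data = 6 4 5 10 8 9 7 13 14 12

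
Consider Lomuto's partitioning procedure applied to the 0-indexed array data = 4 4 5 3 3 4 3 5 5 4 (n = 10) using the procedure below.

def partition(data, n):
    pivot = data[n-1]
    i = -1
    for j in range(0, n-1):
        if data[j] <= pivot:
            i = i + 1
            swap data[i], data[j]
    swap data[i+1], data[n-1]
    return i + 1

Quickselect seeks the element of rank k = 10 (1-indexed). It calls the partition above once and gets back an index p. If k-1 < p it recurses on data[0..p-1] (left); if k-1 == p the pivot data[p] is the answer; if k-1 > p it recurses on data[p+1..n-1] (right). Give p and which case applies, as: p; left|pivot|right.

pivot=4, i=-1
j=0: 4≤4, i=0, swap(0,0) ⇒ 4 4 5 3 3 4 3 5 5 4
j=1: 4≤4, i=1, swap(1,1) ⇒ 4 4 5 3 3 4 3 5 5 4
j=2: 5>4, skip
j=3: 3≤4, i=2, swap(2,3) ⇒ 4 4 3 5 3 4 3 5 5 4
j=4: 3≤4, i=3, swap(3,4) ⇒ 4 4 3 3 5 4 3 5 5 4
j=5: 4≤4, i=4, swap(4,5) ⇒ 4 4 3 3 4 5 3 5 5 4
j=6: 3≤4, i=5, swap(5,6) ⇒ 4 4 3 3 4 3 5 5 5 4
j=7: 5>4, skip
j=8: 5>4, skip
swap(6,9) ⇒ 4 4 3 3 4 3 4 5 5 5; return 6
p = 6; k-1 = 9 > 6 ⇒ right

6; right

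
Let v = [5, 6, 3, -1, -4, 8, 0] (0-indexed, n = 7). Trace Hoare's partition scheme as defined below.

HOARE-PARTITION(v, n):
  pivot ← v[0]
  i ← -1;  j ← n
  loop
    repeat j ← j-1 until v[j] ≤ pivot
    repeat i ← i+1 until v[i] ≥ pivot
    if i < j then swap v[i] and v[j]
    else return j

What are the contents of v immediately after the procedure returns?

pivot = v[0] = 5; i = -1, j = 7
j→6 (v[6]=0≤5), i→0 (v[0]=5≥5); i<j, swap → [0, 6, 3, -1, -4, 8, 5]
j→4 (v[4]=-4≤5), i→1 (v[1]=6≥5); i<j, swap → [0, -4, 3, -1, 6, 8, 5]
j→3, i→4; i≥j, return j=3. v = [0, -4, 3, -1, 6, 8, 5]

[0, -4, 3, -1, 6, 8, 5]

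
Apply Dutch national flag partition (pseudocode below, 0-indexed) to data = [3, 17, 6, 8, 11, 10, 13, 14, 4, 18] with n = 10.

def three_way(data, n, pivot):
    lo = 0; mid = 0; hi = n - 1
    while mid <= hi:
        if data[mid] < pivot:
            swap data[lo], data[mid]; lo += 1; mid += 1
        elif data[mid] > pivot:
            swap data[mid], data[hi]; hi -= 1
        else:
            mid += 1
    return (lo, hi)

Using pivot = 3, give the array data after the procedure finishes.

[3, 6, 8, 11, 10, 13, 14, 4, 18, 17]

lo=0 mid=0 hi=9
3=3: mid=1
17>3: swap(1,9), hi=8 ⇒ [3, 18, 6, 8, 11, 10, 13, 14, 4, 17]
18>3: swap(1,8), hi=7 ⇒ [3, 4, 6, 8, 11, 10, 13, 14, 18, 17]
4>3: swap(1,7), hi=6 ⇒ [3, 14, 6, 8, 11, 10, 13, 4, 18, 17]
14>3: swap(1,6), hi=5 ⇒ [3, 13, 6, 8, 11, 10, 14, 4, 18, 17]
13>3: swap(1,5), hi=4 ⇒ [3, 10, 6, 8, 11, 13, 14, 4, 18, 17]
10>3: swap(1,4), hi=3 ⇒ [3, 11, 6, 8, 10, 13, 14, 4, 18, 17]
11>3: swap(1,3), hi=2 ⇒ [3, 8, 6, 11, 10, 13, 14, 4, 18, 17]
8>3: swap(1,2), hi=1 ⇒ [3, 6, 8, 11, 10, 13, 14, 4, 18, 17]
6>3: swap(1,1), hi=0 ⇒ [3, 6, 8, 11, 10, 13, 14, 4, 18, 17]
done. lo=0 hi=0; data=[3, 6, 8, 11, 10, 13, 14, 4, 18, 17]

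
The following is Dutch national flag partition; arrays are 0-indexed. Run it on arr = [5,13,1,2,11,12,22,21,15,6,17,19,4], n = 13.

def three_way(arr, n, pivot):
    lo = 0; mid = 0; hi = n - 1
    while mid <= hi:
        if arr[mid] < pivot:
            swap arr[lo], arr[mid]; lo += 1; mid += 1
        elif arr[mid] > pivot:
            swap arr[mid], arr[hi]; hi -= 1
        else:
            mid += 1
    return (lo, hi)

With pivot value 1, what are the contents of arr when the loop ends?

lo=0 mid=0 hi=12
5>1: swap(0,12), hi=11 ⇒ [4,13,1,2,11,12,22,21,15,6,17,19,5]
4>1: swap(0,11), hi=10 ⇒ [19,13,1,2,11,12,22,21,15,6,17,4,5]
19>1: swap(0,10), hi=9 ⇒ [17,13,1,2,11,12,22,21,15,6,19,4,5]
17>1: swap(0,9), hi=8 ⇒ [6,13,1,2,11,12,22,21,15,17,19,4,5]
6>1: swap(0,8), hi=7 ⇒ [15,13,1,2,11,12,22,21,6,17,19,4,5]
15>1: swap(0,7), hi=6 ⇒ [21,13,1,2,11,12,22,15,6,17,19,4,5]
21>1: swap(0,6), hi=5 ⇒ [22,13,1,2,11,12,21,15,6,17,19,4,5]
22>1: swap(0,5), hi=4 ⇒ [12,13,1,2,11,22,21,15,6,17,19,4,5]
12>1: swap(0,4), hi=3 ⇒ [11,13,1,2,12,22,21,15,6,17,19,4,5]
11>1: swap(0,3), hi=2 ⇒ [2,13,1,11,12,22,21,15,6,17,19,4,5]
2>1: swap(0,2), hi=1 ⇒ [1,13,2,11,12,22,21,15,6,17,19,4,5]
1=1: mid=1
13>1: swap(1,1), hi=0 ⇒ [1,13,2,11,12,22,21,15,6,17,19,4,5]
done. lo=0 hi=0; arr=[1,13,2,11,12,22,21,15,6,17,19,4,5]

[1,13,2,11,12,22,21,15,6,17,19,4,5]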